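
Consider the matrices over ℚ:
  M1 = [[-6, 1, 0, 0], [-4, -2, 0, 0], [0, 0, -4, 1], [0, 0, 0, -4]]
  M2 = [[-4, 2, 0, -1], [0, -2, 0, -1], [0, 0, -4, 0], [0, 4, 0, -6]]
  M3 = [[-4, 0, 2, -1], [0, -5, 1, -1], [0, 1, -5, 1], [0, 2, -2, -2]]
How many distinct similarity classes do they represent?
Characteristic polynomials: χ_{M1} = (x + 4)^4, χ_{M2} = (x + 4)^4, χ_{M3} = (x + 4)^4.

{M1, M3}: invariant factors (x + 4)^2, (x + 4)^2.

{M2}: invariant factors x + 4, x + 4, (x + 4)^2.

Matrices are similar if and only if their invariant-factor lists agree; the partition into similarity classes is {M1, M3}, {M2}.

2 classes: {M1, M3}, {M2}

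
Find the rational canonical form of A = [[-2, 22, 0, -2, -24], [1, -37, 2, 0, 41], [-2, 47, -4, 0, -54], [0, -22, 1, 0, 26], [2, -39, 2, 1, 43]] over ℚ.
R = [[0, 0, 0, 0, 36], [1, 0, 0, 0, 39], [0, 1, 0, 0, 28], [0, 0, 1, 0, 6], [0, 0, 0, 1, 0]]

The invariant factors of A (the non-unit diagonal entries of the Smith normal form of xI - A over ℚ[x]) are (x - 4)(x^2 + 2x + 3)^2, each dividing the next. The characteristic polynomial is their product, (x - 4)(x^2 + 2x + 3)^2.

The rational canonical form is the block-diagonal matrix of companion matrices C(f_i):
R = [[0, 0, 0, 0, 36], [1, 0, 0, 0, 39], [0, 1, 0, 0, 28], [0, 0, 1, 0, 6], [0, 0, 0, 1, 0]].

Note the characteristic polynomial does not split into linear factors over ℚ, so A has no Jordan form over ℚ; the rational canonical form exists over any field.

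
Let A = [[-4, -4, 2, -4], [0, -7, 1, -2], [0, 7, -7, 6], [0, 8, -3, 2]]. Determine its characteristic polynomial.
xI - A = [[x + 4, 4, -2, 4], [0, x + 7, -1, 2], [0, -7, x + 7, -6], [0, -8, 3, x - 2]].

Expanding det(xI - A) along the first row:
det(xI - A) = + (x + 4)·det([[x + 7, -1, 2], [-7, x + 7, -6], [-8, 3, x - 2]]) - (4)·det([[0, -1, 2], [0, x + 7, -6], [0, 3, x - 2]]) + (-2)·det([[0, x + 7, 2], [0, -7, -6], [0, -8, x - 2]]) - (4)·det([[0, x + 7, -1], [0, -7, x + 7], [0, -8, 3]]).

Evaluating gives χ_A(x) = x^4 + 16x^3 + 96x^2 + 256x + 256 = (x + 4)^4.

χ_A(x) = (x + 4)^4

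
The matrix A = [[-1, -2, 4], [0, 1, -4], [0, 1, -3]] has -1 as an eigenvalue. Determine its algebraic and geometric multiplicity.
The characteristic polynomial is (x + 1)^3, so the factor x + 1 appears with exponent 3: the algebraic multiplicity is 3.

rank(A + I) = 1, so the eigenspace has dimension 3 - 1 = 2: the geometric multiplicity is 2.

Since 2 < 3, A is not diagonalizable.

algebraic multiplicity 3, geometric multiplicity 2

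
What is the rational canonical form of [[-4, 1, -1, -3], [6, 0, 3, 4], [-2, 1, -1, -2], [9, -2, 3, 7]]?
R = [[0, 1, 0, 0], [1, 1, 0, 0], [0, 0, 0, 1], [0, 0, 1, 1]]

The invariant factors of A (the non-unit diagonal entries of the Smith normal form of xI - A over ℚ[x]) are x^2 - x - 1, x^2 - x - 1, each dividing the next. The characteristic polynomial is their product, (x^2 - x - 1)^2.

The rational canonical form is the block-diagonal matrix of companion matrices C(f_i):
R = [[0, 1, 0, 0], [1, 1, 0, 0], [0, 0, 0, 1], [0, 0, 1, 1]].

Note the characteristic polynomial does not split into linear factors over ℚ, so A has no Jordan form over ℚ; the rational canonical form exists over any field.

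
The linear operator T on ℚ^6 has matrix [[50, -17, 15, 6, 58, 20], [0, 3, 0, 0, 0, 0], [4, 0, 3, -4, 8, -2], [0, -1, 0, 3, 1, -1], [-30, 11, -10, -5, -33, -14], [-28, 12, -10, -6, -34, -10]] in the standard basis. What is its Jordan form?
J = [[-2, 0, 0, 0, 0, 0], [0, 3, 0, 0, 0, 0], [0, 0, 3, 0, 0, 0], [0, 0, 0, 4, 1, 0], [0, 0, 0, 0, 4, 1], [0, 0, 0, 0, 0, 4]]

The characteristic polynomial is det(xI - A) = (x - 4)^3(x - 3)^2(x + 2), so the eigenvalues are -2 (algebraic multiplicity 1), 3 (algebraic multiplicity 2), 4 (algebraic multiplicity 3).

For λ = -2: algebraic multiplicity 1 gives one 1×1 block.

For λ = 3: rank(A - 3I) = 4. The eigenspace has dimension 6 - 4 = 2, so there are 2 Jordan blocks; the rank sequence gives block sizes [1, 1].

For λ = 4: rank(A - 4I) = 5, rank((A - 4I)^2) = 4, rank((A - 4I)^3) = 3. The eigenspace has dimension 6 - 5 = 1, so there is 1 Jordan block; the rank sequence gives block sizes [3].

Assembling the blocks gives the Jordan form J above.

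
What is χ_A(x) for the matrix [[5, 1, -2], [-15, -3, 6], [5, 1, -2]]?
xI - A = [[x - 5, -1, 2], [15, x + 3, -6], [-5, -1, x + 2]].

Expanding det(xI - A) along the first row:
det(xI - A) = + (x - 5)·det([[x + 3, -6], [-1, x + 2]]) - (-1)·det([[15, -6], [-5, x + 2]]) + (2)·det([[15, x + 3], [-5, -1]]).

Evaluating gives χ_A(x) = x^3.

χ_A(x) = x^3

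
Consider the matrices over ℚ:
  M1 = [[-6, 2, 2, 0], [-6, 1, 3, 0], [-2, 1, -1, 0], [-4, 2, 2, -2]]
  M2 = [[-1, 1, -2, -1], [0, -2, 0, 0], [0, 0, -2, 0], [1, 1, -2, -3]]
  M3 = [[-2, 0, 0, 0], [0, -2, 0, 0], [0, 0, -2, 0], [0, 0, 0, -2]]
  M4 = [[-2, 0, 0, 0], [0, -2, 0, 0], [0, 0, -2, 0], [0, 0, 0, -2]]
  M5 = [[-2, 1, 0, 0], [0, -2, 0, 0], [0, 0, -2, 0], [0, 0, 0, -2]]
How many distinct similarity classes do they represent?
2 classes: {M1, M2, M5}, {M3, M4}

Characteristic polynomials: χ_{M1} = (x + 2)^4, χ_{M2} = (x + 2)^4, χ_{M3} = (x + 2)^4, χ_{M4} = (x + 2)^4, χ_{M5} = (x + 2)^4.

{M1, M2, M5}: invariant factors x + 2, x + 2, (x + 2)^2.

{M3, M4}: invariant factors x + 2, x + 2, x + 2, x + 2.

Matrices are similar if and only if their invariant-factor lists agree; the partition into similarity classes is {M1, M2, M5}, {M3, M4}.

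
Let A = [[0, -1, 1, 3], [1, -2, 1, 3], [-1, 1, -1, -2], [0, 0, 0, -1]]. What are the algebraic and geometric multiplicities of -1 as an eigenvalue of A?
algebraic multiplicity 4, geometric multiplicity 2

The characteristic polynomial is (x + 1)^4, so the factor x + 1 appears with exponent 4: the algebraic multiplicity is 4.

rank(A + I) = 2, so the eigenspace has dimension 4 - 2 = 2: the geometric multiplicity is 2.

Since 2 < 4, A is not diagonalizable.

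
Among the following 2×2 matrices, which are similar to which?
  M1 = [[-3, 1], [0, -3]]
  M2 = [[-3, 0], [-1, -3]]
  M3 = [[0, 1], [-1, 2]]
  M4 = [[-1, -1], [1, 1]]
3 classes: {M1, M2}, {M3}, {M4}

Characteristic polynomials: χ_{M1} = (x + 3)^2, χ_{M2} = (x + 3)^2, χ_{M3} = (x - 1)^2, χ_{M4} = x^2.

{M1, M2}: invariant factors (x + 3)^2.

{M3}: invariant factors (x - 1)^2.

{M4}: invariant factors x^2.

Matrices are similar if and only if their invariant-factor lists agree; the partition into similarity classes is {M1, M2}, {M3}, {M4}.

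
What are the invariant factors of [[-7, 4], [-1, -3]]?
The Jordan structure of A has elementary divisors (x + 5)^2. Arranging the block sizes at each eigenvalue in decreasing order and taking row products gives the invariant factors.

Invariant factors (smallest first, each dividing the next): (x + 5)^2.

Check: the last factor (x + 5)^2 is the minimal polynomial, and the product (x + 5)^2 is the characteristic polynomial.

(x + 5)^2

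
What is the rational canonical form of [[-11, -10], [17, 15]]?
R = [[0, -5], [1, 4]]

The invariant factors of A (the non-unit diagonal entries of the Smith normal form of xI - A over ℚ[x]) are x^2 - 4x + 5, each dividing the next. The characteristic polynomial is their product, x^2 - 4x + 5.

The rational canonical form is the block-diagonal matrix of companion matrices C(f_i):
R = [[0, -5], [1, 4]].

Note the characteristic polynomial does not split into linear factors over ℚ, so A has no Jordan form over ℚ; the rational canonical form exists over any field.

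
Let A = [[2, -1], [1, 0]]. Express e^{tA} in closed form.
e^{tA} = [[(t + 1)*e^{t}, -t*e^{t}], [t*e^{t}, (1 - t)*e^{t}]]

A has Jordan form J = [[1, 1], [0, 1]] with A = PJP^{-1}, so e^{tA} = P e^{tJ} P^{-1}.

For a Jordan block J_k(λ), e^{tJ_k(λ)} = e^{λt} · (I + tN + t^2 N^2/2! + ... + t^{k-1} N^{k-1}/(k-1)!) where N is the nilpotent superdiagonal part.

Assembling the blocks and conjugating back gives the entries of e^{tA} as shown above.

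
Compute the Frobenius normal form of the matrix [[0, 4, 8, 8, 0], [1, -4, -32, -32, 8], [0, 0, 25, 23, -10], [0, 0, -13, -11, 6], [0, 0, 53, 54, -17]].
R = [[0, 4, 0, 0, 0], [1, -4, 0, 0, 0], [0, 0, 0, 0, -4], [0, 0, 1, 0, 8], [0, 0, 0, 1, -3]]

The invariant factors of A (the non-unit diagonal entries of the Smith normal form of xI - A over ℚ[x]) are x^2 + 4x - 4, (x - 1)(x^2 + 4x - 4), each dividing the next. The characteristic polynomial is their product, (x - 1)(x^2 + 4x - 4)^2.

The rational canonical form is the block-diagonal matrix of companion matrices C(f_i):
R = [[0, 4, 0, 0, 0], [1, -4, 0, 0, 0], [0, 0, 0, 0, -4], [0, 0, 1, 0, 8], [0, 0, 0, 1, -3]].

Note the characteristic polynomial does not split into linear factors over ℚ, so A has no Jordan form over ℚ; the rational canonical form exists over any field.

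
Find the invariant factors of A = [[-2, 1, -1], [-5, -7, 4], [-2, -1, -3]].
The Jordan structure of A has elementary divisors (x + 4)^3. Arranging the block sizes at each eigenvalue in decreasing order and taking row products gives the invariant factors.

Invariant factors (smallest first, each dividing the next): (x + 4)^3.

Check: the last factor (x + 4)^3 is the minimal polynomial, and the product (x + 4)^3 is the characteristic polynomial.

(x + 4)^3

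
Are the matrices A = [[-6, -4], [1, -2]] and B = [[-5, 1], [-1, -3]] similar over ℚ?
Yes.

Two matrices over a field are similar if and only if they have the same invariant factors.

Both A and B have characteristic polynomial (x + 4)^2 and minimal polynomial (x + 4)^2. Computing further, both have invariant factors (x + 4)^2. Hence A and B are similar.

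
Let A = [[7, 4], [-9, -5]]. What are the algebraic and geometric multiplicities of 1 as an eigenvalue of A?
algebraic multiplicity 2, geometric multiplicity 1

The characteristic polynomial is (x - 1)^2, so the factor x - 1 appears with exponent 2: the algebraic multiplicity is 2.

rank(A - I) = 1, so the eigenspace has dimension 2 - 1 = 1: the geometric multiplicity is 1.

Since 1 < 2, A is not diagonalizable.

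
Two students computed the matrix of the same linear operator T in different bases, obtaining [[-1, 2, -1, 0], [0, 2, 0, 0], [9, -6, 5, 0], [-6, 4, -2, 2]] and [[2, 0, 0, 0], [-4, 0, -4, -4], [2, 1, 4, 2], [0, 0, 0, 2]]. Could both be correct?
Two matrices over a field are similar if and only if they have the same invariant factors.

Both A and B have characteristic polynomial (x - 2)^4 and minimal polynomial (x - 2)^2. Computing further, both have invariant factors x - 2, x - 2, (x - 2)^2. Hence A and B are similar.

Yes.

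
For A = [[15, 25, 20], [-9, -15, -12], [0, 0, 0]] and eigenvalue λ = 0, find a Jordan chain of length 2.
We seek v_1 ∈ ker(A^2) \ ker(A), then set v_{i+1} = A v_i.

One such chain is v_1 = [[2, -1, 0]]^T, v_2 = [[5, -3, 0]]^T. Check: A v_2 = [[0, 0, 0]]^T = 0.

v_1 = [[2, -1, 0]]^T, v_2 = [[5, -3, 0]]^T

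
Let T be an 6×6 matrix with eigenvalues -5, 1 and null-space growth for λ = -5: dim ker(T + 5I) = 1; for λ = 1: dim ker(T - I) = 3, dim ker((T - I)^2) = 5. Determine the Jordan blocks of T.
λ = -5: successive nullity increments [1] count blocks of size ≥ k; block sizes are [1].
λ = 1: successive nullity increments [3, 2] count blocks of size ≥ k; block sizes are [2, 2, 1].

Jordan blocks: (-5, 1), (1, 2), (1, 2), (1, 1)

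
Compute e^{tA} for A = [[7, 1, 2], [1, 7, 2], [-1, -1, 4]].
A has Jordan form J = [[6, 1, 0], [0, 6, 0], [0, 0, 6]] with A = PJP^{-1}, so e^{tA} = P e^{tJ} P^{-1}.

For a Jordan block J_k(λ), e^{tJ_k(λ)} = e^{λt} · (I + tN + t^2 N^2/2! + ... + t^{k-1} N^{k-1}/(k-1)!) where N is the nilpotent superdiagonal part.

Assembling the blocks and conjugating back gives the entries of e^{tA} as shown above.

e^{tA} = [[(t + 1)*e^{6*t}, t*e^{6*t}, 2*t*e^{6*t}], [t*e^{6*t}, (t + 1)*e^{6*t}, 2*t*e^{6*t}], [-t*e^{6*t}, -t*e^{6*t}, (1 - 2*t)*e^{6*t}]]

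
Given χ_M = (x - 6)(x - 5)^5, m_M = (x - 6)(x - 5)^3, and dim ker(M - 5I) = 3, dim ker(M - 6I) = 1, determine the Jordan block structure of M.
λ = 5: algebraic multiplicity 5 (exponent in χ_M), largest block size 3 (exponent in m_M), 3 blocks (geometric multiplicity). These force block sizes [3, 1, 1].
λ = 6: algebraic multiplicity 1 (exponent in χ_M), largest block size 1 (exponent in m_M), 1 block (geometric multiplicity). This forces block sizes [1].

Jordan blocks: (5, 3), (5, 1), (5, 1), (6, 1)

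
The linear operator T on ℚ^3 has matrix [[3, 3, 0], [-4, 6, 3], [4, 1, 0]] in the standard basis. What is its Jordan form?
J = [[3, 1, 0], [0, 3, 1], [0, 0, 3]]

The characteristic polynomial is det(xI - A) = (x - 3)^3, so the eigenvalues are 3 (algebraic multiplicity 3).

For λ = 3: rank(A - 3I) = 2, rank((A - 3I)^2) = 1, rank((A - 3I)^3) = 0. The eigenspace has dimension 3 - 2 = 1, so there is 1 Jordan block; the rank sequence gives block sizes [3].

Assembling the blocks gives the Jordan form J above.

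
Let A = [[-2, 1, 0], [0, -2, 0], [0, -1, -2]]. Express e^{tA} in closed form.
A has Jordan form J = [[-2, 1, 0], [0, -2, 0], [0, 0, -2]] with A = PJP^{-1}, so e^{tA} = P e^{tJ} P^{-1}.

For a Jordan block J_k(λ), e^{tJ_k(λ)} = e^{λt} · (I + tN + t^2 N^2/2! + ... + t^{k-1} N^{k-1}/(k-1)!) where N is the nilpotent superdiagonal part.

Assembling the blocks and conjugating back gives the entries of e^{tA} as shown above.

e^{tA} = [[e^{-2*t}, t*e^{-2*t}, 0], [0, e^{-2*t}, 0], [0, -t*e^{-2*t}, e^{-2*t}]]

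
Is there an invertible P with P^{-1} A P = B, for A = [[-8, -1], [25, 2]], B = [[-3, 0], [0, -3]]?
No.

Both have characteristic polynomial (x + 3)^2, but the minimal polynomial of A is (x + 3)^2 while the minimal polynomial of B is x + 3. The minimal polynomial is a similarity invariant, so A and B are not similar.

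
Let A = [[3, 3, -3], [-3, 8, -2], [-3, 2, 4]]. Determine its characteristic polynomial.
xI - A = [[x - 3, -3, 3], [3, x - 8, 2], [3, -2, x - 4]].

Expanding det(xI - A) along the first row:
det(xI - A) = + (x - 3)·det([[x - 8, 2], [-2, x - 4]]) - (-3)·det([[3, 2], [3, x - 4]]) + (3)·det([[3, x - 8], [3, -2]]).

Evaluating gives χ_A(x) = x^3 - 15x^2 + 72x - 108 = (x - 6)^2(x - 3).

χ_A(x) = (x - 6)^2(x - 3)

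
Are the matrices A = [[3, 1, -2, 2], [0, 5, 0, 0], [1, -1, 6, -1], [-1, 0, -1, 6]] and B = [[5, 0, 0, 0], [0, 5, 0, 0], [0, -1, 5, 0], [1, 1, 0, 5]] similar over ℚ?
Two matrices over a field are similar if and only if they have the same invariant factors.

Both A and B have characteristic polynomial (x - 5)^4 and minimal polynomial (x - 5)^2. Computing further, both have invariant factors (x - 5)^2, (x - 5)^2. Hence A and B are similar.

Yes.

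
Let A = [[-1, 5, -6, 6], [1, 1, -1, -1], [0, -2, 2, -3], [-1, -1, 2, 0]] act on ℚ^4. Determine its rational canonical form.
R = [[0, 0, 0, 10], [1, 0, 0, 1], [0, 1, 0, -3], [0, 0, 1, 2]]

The invariant factors of A (the non-unit diagonal entries of the Smith normal form of xI - A over ℚ[x]) are (x - 2)(x^3 + 3x + 5), each dividing the next. The characteristic polynomial is their product, (x - 2)(x^3 + 3x + 5).

The rational canonical form is the block-diagonal matrix of companion matrices C(f_i):
R = [[0, 0, 0, 10], [1, 0, 0, 1], [0, 1, 0, -3], [0, 0, 1, 2]].

Note the characteristic polynomial does not split into linear factors over ℚ, so A has no Jordan form over ℚ; the rational canonical form exists over any field.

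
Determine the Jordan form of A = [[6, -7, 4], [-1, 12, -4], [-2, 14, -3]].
J = [[5, 1, 0], [0, 5, 0], [0, 0, 5]]

The characteristic polynomial is det(xI - A) = (x - 5)^3, so the eigenvalues are 5 (algebraic multiplicity 3).

For λ = 5: rank(A - 5I) = 1, rank((A - 5I)^2) = 0. The eigenspace has dimension 3 - 1 = 2, so there are 2 Jordan blocks; the rank sequence gives block sizes [2, 1].

Assembling the blocks gives the Jordan form J above.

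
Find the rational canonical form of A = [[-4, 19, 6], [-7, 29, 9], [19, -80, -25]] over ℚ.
R = [[0, 0, -2], [1, 0, 2], [0, 1, 0]]

The invariant factors of A (the non-unit diagonal entries of the Smith normal form of xI - A over ℚ[x]) are x^3 - 2x + 2, each dividing the next. The characteristic polynomial is their product, x^3 - 2x + 2.

The rational canonical form is the block-diagonal matrix of companion matrices C(f_i):
R = [[0, 0, -2], [1, 0, 2], [0, 1, 0]].

Note the characteristic polynomial does not split into linear factors over ℚ, so A has no Jordan form over ℚ; the rational canonical form exists over any field.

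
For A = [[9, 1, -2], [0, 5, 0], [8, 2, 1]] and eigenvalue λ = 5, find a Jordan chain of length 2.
v_1 = [[0, 1, 0]]^T, v_2 = [[1, 0, 2]]^T

We seek v_1 ∈ ker((A - 5I)^2) \ ker(A - 5I), then set v_{i+1} = (A - 5I) v_i.

One such chain is v_1 = [[0, 1, 0]]^T, v_2 = [[1, 0, 2]]^T. Check: (A - 5I) v_2 = [[0, 0, 0]]^T = 0.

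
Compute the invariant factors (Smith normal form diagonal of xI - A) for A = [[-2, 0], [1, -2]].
The Jordan structure of A has elementary divisors (x + 2)^2. Arranging the block sizes at each eigenvalue in decreasing order and taking row products gives the invariant factors.

Invariant factors (smallest first, each dividing the next): (x + 2)^2.

Check: the last factor (x + 2)^2 is the minimal polynomial, and the product (x + 2)^2 is the characteristic polynomial.

(x + 2)^2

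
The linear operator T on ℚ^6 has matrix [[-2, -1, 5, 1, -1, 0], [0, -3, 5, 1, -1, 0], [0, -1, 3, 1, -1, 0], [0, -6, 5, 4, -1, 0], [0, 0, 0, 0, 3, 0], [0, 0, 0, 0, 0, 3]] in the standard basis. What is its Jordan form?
The characteristic polynomial is det(xI - A) = (x - 3)^4(x + 2)^2, so the eigenvalues are -2 (algebraic multiplicity 2), 3 (algebraic multiplicity 4).

For λ = -2: rank(A + 2I) = 4. The eigenspace has dimension 6 - 4 = 2, so there are 2 Jordan blocks; the rank sequence gives block sizes [1, 1].

For λ = 3: rank(A - 3I) = 3, rank((A - 3I)^2) = 2. The eigenspace has dimension 6 - 3 = 3, so there are 3 Jordan blocks; the rank sequence gives block sizes [2, 1, 1].

Assembling the blocks gives the Jordan form J above.

J = [[-2, 0, 0, 0, 0, 0], [0, -2, 0, 0, 0, 0], [0, 0, 3, 1, 0, 0], [0, 0, 0, 3, 0, 0], [0, 0, 0, 0, 3, 0], [0, 0, 0, 0, 0, 3]]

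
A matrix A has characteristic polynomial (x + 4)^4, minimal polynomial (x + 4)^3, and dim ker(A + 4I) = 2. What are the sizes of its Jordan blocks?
λ = -4: algebraic multiplicity 4 (exponent in χ_A), largest block size 3 (exponent in m_A), 2 blocks (geometric multiplicity). These force block sizes [3, 1].

Jordan blocks: (-4, 3), (-4, 1)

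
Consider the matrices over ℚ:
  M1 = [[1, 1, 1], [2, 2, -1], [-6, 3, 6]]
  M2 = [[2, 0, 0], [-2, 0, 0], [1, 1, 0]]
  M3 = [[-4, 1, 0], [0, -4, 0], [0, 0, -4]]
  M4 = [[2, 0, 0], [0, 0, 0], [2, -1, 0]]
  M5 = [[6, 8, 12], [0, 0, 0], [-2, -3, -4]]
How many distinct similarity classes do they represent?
Characteristic polynomials: χ_{M1} = (x - 3)^3, χ_{M2} = x^2(x - 2), χ_{M3} = (x + 4)^3, χ_{M4} = x^2(x - 2), χ_{M5} = x^2(x - 2).

{M1}: invariant factors x - 3, (x - 3)^2.

{M2, M4, M5}: invariant factors x^2(x - 2).

{M3}: invariant factors x + 4, (x + 4)^2.

Matrices are similar if and only if their invariant-factor lists agree; the partition into similarity classes is {M1}, {M2, M4, M5}, {M3}.

3 classes: {M1}, {M2, M4, M5}, {M3}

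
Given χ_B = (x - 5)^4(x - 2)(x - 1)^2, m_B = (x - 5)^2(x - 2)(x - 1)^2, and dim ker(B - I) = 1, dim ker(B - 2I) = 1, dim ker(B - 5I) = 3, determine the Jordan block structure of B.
Jordan blocks: (1, 2), (2, 1), (5, 2), (5, 1), (5, 1)

λ = 1: algebraic multiplicity 2 (exponent in χ_B), largest block size 2 (exponent in m_B), 1 block (geometric multiplicity). This forces block sizes [2].
λ = 2: algebraic multiplicity 1 (exponent in χ_B), largest block size 1 (exponent in m_B), 1 block (geometric multiplicity). This forces block sizes [1].
λ = 5: algebraic multiplicity 4 (exponent in χ_B), largest block size 2 (exponent in m_B), 3 blocks (geometric multiplicity). These force block sizes [2, 1, 1].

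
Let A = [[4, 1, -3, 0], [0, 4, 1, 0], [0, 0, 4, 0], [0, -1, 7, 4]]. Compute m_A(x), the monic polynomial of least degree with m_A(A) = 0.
m_A(x) = (x - 4)^3

The characteristic polynomial factors as (x - 4)^4. The minimal polynomial is ∏(x - λ)^{k_λ} where k_λ is the size of the largest Jordan block at λ.

For λ = 4: rank(A - 4I) = 2, and the largest Jordan block has size 3 (the smallest k with rank((A - 4I)^k) = rank((A - 4I)^(k+1))).

So m_A(x) = (x - 4)^3.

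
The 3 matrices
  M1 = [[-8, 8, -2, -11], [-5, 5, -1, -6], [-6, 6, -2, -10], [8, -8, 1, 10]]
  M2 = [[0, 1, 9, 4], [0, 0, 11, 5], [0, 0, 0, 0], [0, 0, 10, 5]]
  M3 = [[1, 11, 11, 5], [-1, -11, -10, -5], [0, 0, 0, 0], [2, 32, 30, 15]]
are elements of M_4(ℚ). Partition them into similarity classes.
1 class: {M1, M2, M3}

Characteristic polynomials: χ_{M1} = x^3(x - 5), χ_{M2} = x^3(x - 5), χ_{M3} = x^3(x - 5).

{M1, M2, M3}: invariant factors x^3(x - 5).

Matrices are similar if and only if their invariant-factor lists agree; the partition into similarity classes is {M1, M2, M3}.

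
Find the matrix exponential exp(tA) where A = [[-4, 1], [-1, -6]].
e^{tA} = [[(t + 1)*e^{-5*t}, t*e^{-5*t}], [-t*e^{-5*t}, (1 - t)*e^{-5*t}]]

A has Jordan form J = [[-5, 1], [0, -5]] with A = PJP^{-1}, so e^{tA} = P e^{tJ} P^{-1}.

For a Jordan block J_k(λ), e^{tJ_k(λ)} = e^{λt} · (I + tN + t^2 N^2/2! + ... + t^{k-1} N^{k-1}/(k-1)!) where N is the nilpotent superdiagonal part.

Assembling the blocks and conjugating back gives the entries of e^{tA} as shown above.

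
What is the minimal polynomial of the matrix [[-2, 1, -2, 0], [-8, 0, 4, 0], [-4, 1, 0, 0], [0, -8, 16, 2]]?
The characteristic polynomial factors as (x - 2)^2(x + 2)^2. The minimal polynomial is ∏(x - λ)^{k_λ} where k_λ is the size of the largest Jordan block at λ.

For λ = -2: rank(A + 2I) = 3, and the largest Jordan block has size 2 (the smallest k with rank((A + 2I)^k) = rank((A + 2I)^(k+1))).
For λ = 2: rank(A - 2I) = 2, and the largest Jordan block has size 1 (the smallest k with rank((A - 2I)^k) = rank((A - 2I)^(k+1))).

So m_A(x) = (x - 2)(x + 2)^2.

m_A(x) = (x - 2)(x + 2)^2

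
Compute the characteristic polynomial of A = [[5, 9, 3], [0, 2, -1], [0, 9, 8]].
χ_A(x) = (x - 5)^3

xI - A = [[x - 5, -9, -3], [0, x - 2, 1], [0, -9, x - 8]].

Expanding det(xI - A) along the first row:
det(xI - A) = + (x - 5)·det([[x - 2, 1], [-9, x - 8]]) - (-9)·det([[0, 1], [0, x - 8]]) + (-3)·det([[0, x - 2], [0, -9]]).

Evaluating gives χ_A(x) = x^3 - 15x^2 + 75x - 125 = (x - 5)^3.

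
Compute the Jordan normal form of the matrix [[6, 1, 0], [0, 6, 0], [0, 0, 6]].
J = [[6, 1, 0], [0, 6, 0], [0, 0, 6]]

The characteristic polynomial is det(xI - A) = (x - 6)^3, so the eigenvalues are 6 (algebraic multiplicity 3).

For λ = 6: rank(A - 6I) = 1, rank((A - 6I)^2) = 0. The eigenspace has dimension 3 - 1 = 2, so there are 2 Jordan blocks; the rank sequence gives block sizes [2, 1].

Assembling the blocks gives the Jordan form J above.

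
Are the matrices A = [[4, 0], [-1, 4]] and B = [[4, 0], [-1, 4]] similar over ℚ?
Yes.

Two matrices over a field are similar if and only if they have the same invariant factors.

Both A and B have characteristic polynomial (x - 4)^2 and minimal polynomial (x - 4)^2. Computing further, both have invariant factors (x - 4)^2. Hence A and B are similar.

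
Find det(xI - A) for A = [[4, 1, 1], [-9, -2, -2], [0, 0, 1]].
χ_A(x) = (x - 1)^3

xI - A = [[x - 4, -1, -1], [9, x + 2, 2], [0, 0, x - 1]].

Expanding det(xI - A) along the first row:
det(xI - A) = + (x - 4)·det([[x + 2, 2], [0, x - 1]]) - (-1)·det([[9, 2], [0, x - 1]]) + (-1)·det([[9, x + 2], [0, 0]]).

Evaluating gives χ_A(x) = x^3 - 3x^2 + 3x - 1 = (x - 1)^3.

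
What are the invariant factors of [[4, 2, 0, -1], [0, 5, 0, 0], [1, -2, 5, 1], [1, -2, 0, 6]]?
The Jordan structure of A has elementary divisors (x - 5)^2, (x - 5), (x - 5). Arranging the block sizes at each eigenvalue in decreasing order and taking row products gives the invariant factors.

Invariant factors (smallest first, each dividing the next): x - 5, x - 5, (x - 5)^2.

Check: the last factor (x - 5)^2 is the minimal polynomial, and the product (x - 5)^4 is the characteristic polynomial.

x - 5, x - 5, (x - 5)^2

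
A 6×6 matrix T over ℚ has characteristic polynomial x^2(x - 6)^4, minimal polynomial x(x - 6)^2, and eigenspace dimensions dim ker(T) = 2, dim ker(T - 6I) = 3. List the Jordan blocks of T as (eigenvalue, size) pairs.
λ = 0: algebraic multiplicity 2 (exponent in χ_T), largest block size 1 (exponent in m_T), 2 blocks (geometric multiplicity). These force block sizes [1, 1].
λ = 6: algebraic multiplicity 4 (exponent in χ_T), largest block size 2 (exponent in m_T), 3 blocks (geometric multiplicity). These force block sizes [2, 1, 1].

Jordan blocks: (0, 1), (0, 1), (6, 2), (6, 1), (6, 1)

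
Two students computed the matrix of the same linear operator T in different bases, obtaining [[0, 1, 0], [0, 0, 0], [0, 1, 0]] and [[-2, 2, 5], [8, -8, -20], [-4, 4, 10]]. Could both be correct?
Two matrices over a field are similar if and only if they have the same invariant factors.

Both A and B have characteristic polynomial x^3 and minimal polynomial x^2. Computing further, both have invariant factors x, x^2. Hence A and B are similar.

Yes.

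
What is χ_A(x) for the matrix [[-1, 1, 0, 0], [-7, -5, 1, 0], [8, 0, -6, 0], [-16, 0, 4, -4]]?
χ_A(x) = (x + 4)^4

xI - A = [[x + 1, -1, 0, 0], [7, x + 5, -1, 0], [-8, 0, x + 6, 0], [16, 0, -4, x + 4]].

Expanding det(xI - A) along the first row:
det(xI - A) = + (x + 1)·det([[x + 5, -1, 0], [0, x + 6, 0], [0, -4, x + 4]]) - (-1)·det([[7, -1, 0], [-8, x + 6, 0], [16, -4, x + 4]]) + (0)·det([[7, x + 5, 0], [-8, 0, 0], [16, 0, x + 4]]) - (0)·det([[7, x + 5, -1], [-8, 0, x + 6], [16, 0, -4]]).

Evaluating gives χ_A(x) = x^4 + 16x^3 + 96x^2 + 256x + 256 = (x + 4)^4.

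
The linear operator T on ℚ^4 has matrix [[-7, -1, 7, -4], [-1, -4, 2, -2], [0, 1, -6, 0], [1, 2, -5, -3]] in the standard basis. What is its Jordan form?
The characteristic polynomial is det(xI - A) = (x + 5)^4, so the eigenvalues are -5 (algebraic multiplicity 4).

For λ = -5: rank(A + 5I) = 2, rank((A + 5I)^2) = 1, rank((A + 5I)^3) = 0. The eigenspace has dimension 4 - 2 = 2, so there are 2 Jordan blocks; the rank sequence gives block sizes [3, 1].

Assembling the blocks gives the Jordan form J above.

J = [[-5, 1, 0, 0], [0, -5, 1, 0], [0, 0, -5, 0], [0, 0, 0, -5]]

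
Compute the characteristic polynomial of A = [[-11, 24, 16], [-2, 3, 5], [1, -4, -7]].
χ_A(x) = (x + 5)^3

xI - A = [[x + 11, -24, -16], [2, x - 3, -5], [-1, 4, x + 7]].

Expanding det(xI - A) along the first row:
det(xI - A) = + (x + 11)·det([[x - 3, -5], [4, x + 7]]) - (-24)·det([[2, -5], [-1, x + 7]]) + (-16)·det([[2, x - 3], [-1, 4]]).

Evaluating gives χ_A(x) = x^3 + 15x^2 + 75x + 125 = (x + 5)^3.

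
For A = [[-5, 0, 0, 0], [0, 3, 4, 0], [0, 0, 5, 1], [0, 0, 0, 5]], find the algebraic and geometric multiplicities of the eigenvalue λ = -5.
The characteristic polynomial is (x - 5)^2(x - 3)(x + 5), so the factor x + 5 appears with exponent 1: the algebraic multiplicity is 1.

rank(A + 5I) = 3, so the eigenspace has dimension 4 - 3 = 1: the geometric multiplicity is 1.

algebraic multiplicity 1, geometric multiplicity 1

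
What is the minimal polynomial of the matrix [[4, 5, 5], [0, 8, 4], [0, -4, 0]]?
The characteristic polynomial factors as (x - 4)^3. The minimal polynomial is ∏(x - λ)^{k_λ} where k_λ is the size of the largest Jordan block at λ.

For λ = 4: rank(A - 4I) = 1, and the largest Jordan block has size 2 (the smallest k with rank((A - 4I)^k) = rank((A - 4I)^(k+1))).

So m_A(x) = (x - 4)^2.

m_A(x) = (x - 4)^2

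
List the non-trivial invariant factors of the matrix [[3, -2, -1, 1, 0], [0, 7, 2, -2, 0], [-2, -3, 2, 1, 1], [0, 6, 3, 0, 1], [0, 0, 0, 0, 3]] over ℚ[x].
The Jordan structure of A has elementary divisors (x - 3)^3, (x - 3)^2. Arranging the block sizes at each eigenvalue in decreasing order and taking row products gives the invariant factors.

Invariant factors (smallest first, each dividing the next): (x - 3)^2, (x - 3)^3.

Check: the last factor (x - 3)^3 is the minimal polynomial, and the product (x - 3)^5 is the characteristic polynomial.

(x - 3)^2, (x - 3)^3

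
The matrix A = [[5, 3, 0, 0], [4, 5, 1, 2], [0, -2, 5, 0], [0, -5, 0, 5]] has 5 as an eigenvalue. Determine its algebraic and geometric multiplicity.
algebraic multiplicity 4, geometric multiplicity 2

The characteristic polynomial is (x - 5)^4, so the factor x - 5 appears with exponent 4: the algebraic multiplicity is 4.

rank(A - 5I) = 2, so the eigenspace has dimension 4 - 2 = 2: the geometric multiplicity is 2.

Since 2 < 4, A is not diagonalizable.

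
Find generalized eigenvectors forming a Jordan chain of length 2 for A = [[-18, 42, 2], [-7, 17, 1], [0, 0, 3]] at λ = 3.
v_1 = [[2, 1, 1]]^T, v_2 = [[2, 1, 0]]^T

We seek v_1 ∈ ker((A - 3I)^2) \ ker(A - 3I), then set v_{i+1} = (A - 3I) v_i.

One such chain is v_1 = [[2, 1, 1]]^T, v_2 = [[2, 1, 0]]^T. Check: (A - 3I) v_2 = [[0, 0, 0]]^T = 0.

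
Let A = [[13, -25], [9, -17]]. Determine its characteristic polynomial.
χ_A(x) = (x + 2)^2

xI - A = [[x - 13, 25], [-9, x + 17]].

Expanding det(xI - A) along the first row:
det(xI - A) = + (x - 13)·det([[x + 17]]) - (25)·det([[-9]]).

Evaluating gives χ_A(x) = x^2 + 4x + 4 = (x + 2)^2.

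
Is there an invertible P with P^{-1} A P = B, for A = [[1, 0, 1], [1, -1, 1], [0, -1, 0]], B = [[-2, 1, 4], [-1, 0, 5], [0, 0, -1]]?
trace(A) = 0 but trace(B) = -3. The trace is a similarity invariant, so A and B are not similar.

No.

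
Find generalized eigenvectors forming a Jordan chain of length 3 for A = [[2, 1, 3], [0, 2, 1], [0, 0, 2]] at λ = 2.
We seek v_1 ∈ ker((A - 2I)^3) \ ker((A - 2I)^2), then set v_{i+1} = (A - 2I) v_i.

One such chain is v_1 = [[-1, -1, 1]]^T, v_2 = [[2, 1, 0]]^T, v_3 = [[1, 0, 0]]^T. Check: (A - 2I) v_3 = [[0, 0, 0]]^T = 0.

v_1 = [[-1, -1, 1]]^T, v_2 = [[2, 1, 0]]^T, v_3 = [[1, 0, 0]]^T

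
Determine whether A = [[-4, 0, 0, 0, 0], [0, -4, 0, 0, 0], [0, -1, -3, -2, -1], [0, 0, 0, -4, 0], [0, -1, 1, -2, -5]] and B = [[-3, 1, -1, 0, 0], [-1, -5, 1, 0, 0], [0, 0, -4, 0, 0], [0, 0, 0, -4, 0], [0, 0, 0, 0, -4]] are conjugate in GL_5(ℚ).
Two matrices over a field are similar if and only if they have the same invariant factors.

Both A and B have characteristic polynomial (x + 4)^5 and minimal polynomial (x + 4)^2. Computing further, both have invariant factors x + 4, x + 4, x + 4, (x + 4)^2. Hence A and B are similar.

Yes.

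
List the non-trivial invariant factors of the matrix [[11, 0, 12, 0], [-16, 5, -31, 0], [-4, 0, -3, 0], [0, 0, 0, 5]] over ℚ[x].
x - 5, (x - 5)^2(x - 3)

The Jordan structure of A has elementary divisors (x - 3), (x - 5)^2, (x - 5). Arranging the block sizes at each eigenvalue in decreasing order and taking row products gives the invariant factors.

Invariant factors (smallest first, each dividing the next): x - 5, (x - 5)^2(x - 3).

Check: the last factor (x - 5)^2(x - 3) is the minimal polynomial, and the product (x - 5)^3(x - 3) is the characteristic polynomial.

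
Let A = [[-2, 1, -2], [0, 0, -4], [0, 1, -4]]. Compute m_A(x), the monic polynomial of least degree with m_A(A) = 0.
m_A(x) = (x + 2)^2

The characteristic polynomial factors as (x + 2)^3. The minimal polynomial is ∏(x - λ)^{k_λ} where k_λ is the size of the largest Jordan block at λ.

For λ = -2: rank(A + 2I) = 1, and the largest Jordan block has size 2 (the smallest k with rank((A + 2I)^k) = rank((A + 2I)^(k+1))).

So m_A(x) = (x + 2)^2.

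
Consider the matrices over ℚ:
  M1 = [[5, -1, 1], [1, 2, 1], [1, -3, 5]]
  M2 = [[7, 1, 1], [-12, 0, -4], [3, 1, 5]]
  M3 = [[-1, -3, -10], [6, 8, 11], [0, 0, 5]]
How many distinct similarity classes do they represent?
Characteristic polynomials: χ_{M1} = (x - 4)^3, χ_{M2} = (x - 4)^3, χ_{M3} = (x - 5)^2(x - 2).

{M1}: invariant factors (x - 4)^3.

{M2}: invariant factors x - 4, (x - 4)^2.

{M3}: invariant factors (x - 5)^2(x - 2).

Matrices are similar if and only if their invariant-factor lists agree; the partition into similarity classes is {M1}, {M2}, {M3}.

3 classes: {M1}, {M2}, {M3}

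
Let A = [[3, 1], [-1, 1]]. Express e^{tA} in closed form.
e^{tA} = [[(t + 1)*e^{2*t}, t*e^{2*t}], [-t*e^{2*t}, (1 - t)*e^{2*t}]]

A has Jordan form J = [[2, 1], [0, 2]] with A = PJP^{-1}, so e^{tA} = P e^{tJ} P^{-1}.

For a Jordan block J_k(λ), e^{tJ_k(λ)} = e^{λt} · (I + tN + t^2 N^2/2! + ... + t^{k-1} N^{k-1}/(k-1)!) where N is the nilpotent superdiagonal part.

Assembling the blocks and conjugating back gives the entries of e^{tA} as shown above.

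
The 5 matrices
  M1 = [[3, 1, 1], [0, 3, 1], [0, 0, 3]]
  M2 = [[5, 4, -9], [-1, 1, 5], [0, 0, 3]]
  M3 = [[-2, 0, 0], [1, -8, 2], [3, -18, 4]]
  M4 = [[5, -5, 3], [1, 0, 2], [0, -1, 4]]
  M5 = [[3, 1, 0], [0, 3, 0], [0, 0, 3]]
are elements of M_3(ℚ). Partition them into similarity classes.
Characteristic polynomials: χ_{M1} = (x - 3)^3, χ_{M2} = (x - 3)^3, χ_{M3} = (x + 2)^3, χ_{M4} = (x - 3)^3, χ_{M5} = (x - 3)^3.

{M1, M2, M4}: invariant factors (x - 3)^3.

{M3}: invariant factors x + 2, (x + 2)^2.

{M5}: invariant factors x - 3, (x - 3)^2.

Matrices are similar if and only if their invariant-factor lists agree; the partition into similarity classes is {M1, M2, M4}, {M3}, {M5}.

3 classes: {M1, M2, M4}, {M3}, {M5}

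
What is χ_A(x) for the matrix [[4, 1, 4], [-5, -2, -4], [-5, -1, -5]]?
xI - A = [[x - 4, -1, -4], [5, x + 2, 4], [5, 1, x + 5]].

Expanding det(xI - A) along the first row:
det(xI - A) = + (x - 4)·det([[x + 2, 4], [1, x + 5]]) - (-1)·det([[5, 4], [5, x + 5]]) + (-4)·det([[5, x + 2], [5, 1]]).

Evaluating gives χ_A(x) = x^3 + 3x^2 + 3x + 1 = (x + 1)^3.

χ_A(x) = (x + 1)^3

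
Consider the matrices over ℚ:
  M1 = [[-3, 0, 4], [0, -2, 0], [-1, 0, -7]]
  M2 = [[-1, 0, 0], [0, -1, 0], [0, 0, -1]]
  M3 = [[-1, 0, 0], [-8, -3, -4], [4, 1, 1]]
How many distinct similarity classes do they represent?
Characteristic polynomials: χ_{M1} = (x + 2)(x + 5)^2, χ_{M2} = (x + 1)^3, χ_{M3} = (x + 1)^3.

{M1}: invariant factors (x + 2)(x + 5)^2.

{M2}: invariant factors x + 1, x + 1, x + 1.

{M3}: invariant factors x + 1, (x + 1)^2.

Matrices are similar if and only if their invariant-factor lists agree; the partition into similarity classes is {M1}, {M2}, {M3}.

3 classes: {M1}, {M2}, {M3}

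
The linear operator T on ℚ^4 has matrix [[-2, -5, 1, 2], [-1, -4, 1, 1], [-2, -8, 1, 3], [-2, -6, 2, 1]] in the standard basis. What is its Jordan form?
The characteristic polynomial is det(xI - A) = (x + 1)^4, so the eigenvalues are -1 (algebraic multiplicity 4).

For λ = -1: rank(A + I) = 2, rank((A + I)^2) = 0. The eigenspace has dimension 4 - 2 = 2, so there are 2 Jordan blocks; the rank sequence gives block sizes [2, 2].

Assembling the blocks gives the Jordan form J above.

J = [[-1, 1, 0, 0], [0, -1, 0, 0], [0, 0, -1, 1], [0, 0, 0, -1]]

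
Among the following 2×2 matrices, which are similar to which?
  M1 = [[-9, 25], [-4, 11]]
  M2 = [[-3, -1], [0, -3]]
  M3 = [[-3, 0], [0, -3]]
3 classes: {M1}, {M2}, {M3}

Characteristic polynomials: χ_{M1} = (x - 1)^2, χ_{M2} = (x + 3)^2, χ_{M3} = (x + 3)^2.

{M1}: invariant factors (x - 1)^2.

{M2}: invariant factors (x + 3)^2.

{M3}: invariant factors x + 3, x + 3.

Matrices are similar if and only if their invariant-factor lists agree; the partition into similarity classes is {M1}, {M2}, {M3}.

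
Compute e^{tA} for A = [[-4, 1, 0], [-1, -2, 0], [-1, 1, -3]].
e^{tA} = [[(1 - t)*e^{-3*t}, t*e^{-3*t}, 0], [-t*e^{-3*t}, (t + 1)*e^{-3*t}, 0], [-t*e^{-3*t}, t*e^{-3*t}, e^{-3*t}]]

A has Jordan form J = [[-3, 1, 0], [0, -3, 0], [0, 0, -3]] with A = PJP^{-1}, so e^{tA} = P e^{tJ} P^{-1}.

For a Jordan block J_k(λ), e^{tJ_k(λ)} = e^{λt} · (I + tN + t^2 N^2/2! + ... + t^{k-1} N^{k-1}/(k-1)!) where N is the nilpotent superdiagonal part.

Assembling the blocks and conjugating back gives the entries of e^{tA} as shown above.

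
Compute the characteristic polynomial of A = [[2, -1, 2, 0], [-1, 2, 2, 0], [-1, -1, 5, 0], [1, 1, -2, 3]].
xI - A = [[x - 2, 1, -2, 0], [1, x - 2, -2, 0], [1, 1, x - 5, 0], [-1, -1, 2, x - 3]].

Expanding det(xI - A) along the first row:
det(xI - A) = + (x - 2)·det([[x - 2, -2, 0], [1, x - 5, 0], [-1, 2, x - 3]]) - (1)·det([[1, -2, 0], [1, x - 5, 0], [-1, 2, x - 3]]) + (-2)·det([[1, x - 2, 0], [1, 1, 0], [-1, -1, x - 3]]) - (0)·det([[1, x - 2, -2], [1, 1, x - 5], [-1, -1, 2]]).

Evaluating gives χ_A(x) = x^4 - 12x^3 + 54x^2 - 108x + 81 = (x - 3)^4.

χ_A(x) = (x - 3)^4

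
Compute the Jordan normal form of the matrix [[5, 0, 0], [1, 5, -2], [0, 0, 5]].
The characteristic polynomial is det(xI - A) = (x - 5)^3, so the eigenvalues are 5 (algebraic multiplicity 3).

For λ = 5: rank(A - 5I) = 1, rank((A - 5I)^2) = 0. The eigenspace has dimension 3 - 1 = 2, so there are 2 Jordan blocks; the rank sequence gives block sizes [2, 1].

Assembling the blocks gives the Jordan form J above.

J = [[5, 1, 0], [0, 5, 0], [0, 0, 5]]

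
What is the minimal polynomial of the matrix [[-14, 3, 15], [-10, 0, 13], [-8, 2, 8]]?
The characteristic polynomial factors as (x + 2)^3. The minimal polynomial is ∏(x - λ)^{k_λ} where k_λ is the size of the largest Jordan block at λ.

For λ = -2: rank(A + 2I) = 2, and the largest Jordan block has size 3 (the smallest k with rank((A + 2I)^k) = rank((A + 2I)^(k+1))).

So m_A(x) = (x + 2)^3.

m_A(x) = (x + 2)^3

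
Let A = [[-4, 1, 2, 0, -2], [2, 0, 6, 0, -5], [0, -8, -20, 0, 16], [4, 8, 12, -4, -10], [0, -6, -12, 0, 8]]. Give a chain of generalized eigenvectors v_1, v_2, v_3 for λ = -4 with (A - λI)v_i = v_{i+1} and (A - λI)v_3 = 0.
We seek v_1 ∈ ker((A + 4I)^3) \ ker((A + 4I)^2), then set v_{i+1} = (A + 4I) v_i.

One such chain is v_1 = [[0, -2, 4, -4, 3]]^T, v_2 = [[0, 1, 0, 2, 0]]^T, v_3 = [[1, 4, -8, 8, -6]]^T. Check: (A + 4I) v_3 = [[0, 0, 0, 0, 0]]^T = 0.

v_1 = [[0, -2, 4, -4, 3]]^T, v_2 = [[0, 1, 0, 2, 0]]^T, v_3 = [[1, 4, -8, 8, -6]]^T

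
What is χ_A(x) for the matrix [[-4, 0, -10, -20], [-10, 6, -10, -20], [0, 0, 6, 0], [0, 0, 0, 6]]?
xI - A = [[x + 4, 0, 10, 20], [10, x - 6, 10, 20], [0, 0, x - 6, 0], [0, 0, 0, x - 6]].

Expanding det(xI - A) along the first row:
det(xI - A) = + (x + 4)·det([[x - 6, 10, 20], [0, x - 6, 0], [0, 0, x - 6]]) - (0)·det([[10, 10, 20], [0, x - 6, 0], [0, 0, x - 6]]) + (10)·det([[10, x - 6, 20], [0, 0, 0], [0, 0, x - 6]]) - (20)·det([[10, x - 6, 10], [0, 0, x - 6], [0, 0, 0]]).

Evaluating gives χ_A(x) = x^4 - 14x^3 + 36x^2 + 216x - 864 = (x - 6)^3(x + 4).

χ_A(x) = (x - 6)^3(x + 4)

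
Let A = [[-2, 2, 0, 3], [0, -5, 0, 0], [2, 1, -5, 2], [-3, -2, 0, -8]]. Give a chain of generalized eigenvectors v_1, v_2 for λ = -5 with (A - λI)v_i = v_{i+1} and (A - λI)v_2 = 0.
We seek v_1 ∈ ker((A + 5I)^2) \ ker(A + 5I), then set v_{i+1} = (A + 5I) v_i.

One such chain is v_1 = [[0, -1, 0, 1]]^T, v_2 = [[1, 0, 1, -1]]^T. Check: (A + 5I) v_2 = [[0, 0, 0, 0]]^T = 0.

v_1 = [[0, -1, 0, 1]]^T, v_2 = [[1, 0, 1, -1]]^T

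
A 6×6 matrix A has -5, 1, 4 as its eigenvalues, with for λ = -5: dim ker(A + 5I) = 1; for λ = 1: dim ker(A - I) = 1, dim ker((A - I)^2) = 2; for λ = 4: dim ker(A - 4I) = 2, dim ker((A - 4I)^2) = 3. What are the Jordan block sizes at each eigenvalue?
λ = -5: successive nullity increments [1] count blocks of size ≥ k; block sizes are [1].
λ = 1: successive nullity increments [1, 1] count blocks of size ≥ k; block sizes are [2].
λ = 4: successive nullity increments [2, 1] count blocks of size ≥ k; block sizes are [2, 1].

Jordan blocks: (-5, 1), (1, 2), (4, 2), (4, 1)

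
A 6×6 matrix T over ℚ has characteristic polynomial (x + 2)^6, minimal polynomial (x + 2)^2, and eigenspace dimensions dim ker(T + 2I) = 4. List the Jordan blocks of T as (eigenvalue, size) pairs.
λ = -2: algebraic multiplicity 6 (exponent in χ_T), largest block size 2 (exponent in m_T), 4 blocks (geometric multiplicity). These force block sizes [2, 2, 1, 1].

Jordan blocks: (-2, 2), (-2, 2), (-2, 1), (-2, 1)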